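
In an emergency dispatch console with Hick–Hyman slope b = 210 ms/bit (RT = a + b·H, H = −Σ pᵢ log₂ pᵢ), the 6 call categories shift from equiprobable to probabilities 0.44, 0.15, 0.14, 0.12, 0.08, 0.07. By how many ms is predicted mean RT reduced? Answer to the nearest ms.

The RT saving is b·ΔH. Equiprobable H₀ = log₂(6) = 2.5850 bits; with the given probabilities H = 2.2559 bits.
b·(H₀ − H) = 210 × (2.5850 − 2.2559) = 69.10 ms.

69 ms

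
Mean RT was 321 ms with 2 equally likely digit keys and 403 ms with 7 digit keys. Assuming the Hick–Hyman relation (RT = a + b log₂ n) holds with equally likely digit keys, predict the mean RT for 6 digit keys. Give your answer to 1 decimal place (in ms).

392.9 ms

With log₂ n on the abscissa the relation is linear; from the two conditions:
  b = (403 − 321) / (log₂ 7 − log₂ 2) = 82 / (2.8074 − 1) = 45.370 ms/bit
  a = 321 − 45.370 × 1 = 275.630 ms
Then RT(6) = 275.630 + 45.370 × log₂ 6 = 275.630 + 45.370 × 2.5850 ≈ 392.910 ms.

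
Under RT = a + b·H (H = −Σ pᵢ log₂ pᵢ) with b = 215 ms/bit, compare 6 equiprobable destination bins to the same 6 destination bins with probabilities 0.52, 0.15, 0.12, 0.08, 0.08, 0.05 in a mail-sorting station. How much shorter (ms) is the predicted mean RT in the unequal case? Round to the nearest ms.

111 ms

Equiprobable entropy H₀ = log₂ 6 = 2.5850 bits.
Skewed entropy H = −Σ pᵢ log₂ pᵢ = 2.0673 bits.
ΔRT = b·(H₀ − H) = 215 × 0.5177 = 111.30 ms.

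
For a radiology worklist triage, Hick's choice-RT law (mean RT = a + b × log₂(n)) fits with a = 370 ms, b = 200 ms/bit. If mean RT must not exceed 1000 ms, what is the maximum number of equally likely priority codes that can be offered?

8

200·log₂ n ≤ 1000 − 370 = 630, giving log₂ n ≤ 3.1500 and n ≤ 8.877. The largest whole number is 8.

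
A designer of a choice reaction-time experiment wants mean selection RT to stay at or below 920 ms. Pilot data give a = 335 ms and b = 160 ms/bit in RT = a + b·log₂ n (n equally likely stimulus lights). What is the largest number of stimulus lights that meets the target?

Set 335 + 160·log₂ n ≤ 920 → log₂ n ≤ (920 − 335)/160 = 3.6562.
So n ≤ 2^3.6562 = 12.608; the largest integer n is 12.

12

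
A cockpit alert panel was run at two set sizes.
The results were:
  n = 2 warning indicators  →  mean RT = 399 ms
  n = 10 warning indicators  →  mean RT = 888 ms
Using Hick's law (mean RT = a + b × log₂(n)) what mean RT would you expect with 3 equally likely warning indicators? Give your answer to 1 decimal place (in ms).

RT is linear in log₂ n, so two points fix the line:
  b = (888 − 399) / (log₂ 10 − log₂ 2) = 489 / (3.3219 − 1) = 210.601 ms/bit
  a = 399 − 210.601 × 1 = 188.399 ms
Then RT(3) = 188.399 + 210.601 × log₂ 3 = 188.399 + 210.601 × 1.5850 ≈ 522.194 ms.

522.2 ms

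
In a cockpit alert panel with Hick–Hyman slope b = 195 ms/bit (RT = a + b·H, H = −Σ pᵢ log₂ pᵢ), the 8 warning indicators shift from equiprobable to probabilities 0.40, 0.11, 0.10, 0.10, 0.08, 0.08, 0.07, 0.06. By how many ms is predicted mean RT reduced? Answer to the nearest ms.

The RT saving is b·ΔH. Equiprobable H₀ = log₂(8) = 3.0000 bits; with the given probabilities H = 2.6385 bits.
b·(H₀ − H) = 195 × (3.0000 − 2.6385) = 70.48 ms.

70 ms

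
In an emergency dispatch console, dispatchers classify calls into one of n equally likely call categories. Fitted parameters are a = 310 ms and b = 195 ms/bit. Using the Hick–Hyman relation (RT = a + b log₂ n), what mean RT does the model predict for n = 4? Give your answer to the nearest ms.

log₂(4) = 2 bits, so RT = 310 + 195 × 2 ≈ 700.000 ms.

700 ms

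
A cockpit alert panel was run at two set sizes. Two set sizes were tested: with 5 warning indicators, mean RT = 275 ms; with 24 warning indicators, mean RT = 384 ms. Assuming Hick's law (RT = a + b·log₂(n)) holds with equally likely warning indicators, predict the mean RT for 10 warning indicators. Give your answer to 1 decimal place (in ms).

323.2 ms

With log₂ n on the abscissa the relation is linear; from the two conditions:
  b = (384 − 275) / (log₂ 24 − log₂ 5) = 109 / (4.5850 − 2.3219) = 48.165 ms/bit
  a = 275 − 48.165 × 2.3219 = 163.163 ms
Then RT(10) = 163.163 + 48.165 × log₂ 10 = 163.163 + 48.165 × 3.3219 ≈ 323.165 ms.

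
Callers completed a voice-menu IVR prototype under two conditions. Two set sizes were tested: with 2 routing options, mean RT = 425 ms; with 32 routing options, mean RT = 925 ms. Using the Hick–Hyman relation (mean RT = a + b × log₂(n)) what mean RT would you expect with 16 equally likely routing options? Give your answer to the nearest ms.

Solve the two-equation system in a and b:
  b = (925 − 425) / (log₂ 32 − log₂ 2) = 500 / (5 − 1) = 125 ms/bit
  a = 425 − 125 × 1 = 300 ms
Then RT(16) = 300 + 125 × log₂ 16 = 300 + 125 × 4 ≈ 800.000 ms.

800 ms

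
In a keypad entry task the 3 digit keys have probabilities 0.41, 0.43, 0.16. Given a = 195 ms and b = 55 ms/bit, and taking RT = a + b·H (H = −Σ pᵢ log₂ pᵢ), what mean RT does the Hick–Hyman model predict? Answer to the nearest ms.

Entropy contributions −pᵢ log₂ pᵢ: 0.5274, 0.5236, 0.4230; sum H = 1.4740 bits.
RT = a + bH = 195 + 55·1.4740 = 276.07 ms.

276 ms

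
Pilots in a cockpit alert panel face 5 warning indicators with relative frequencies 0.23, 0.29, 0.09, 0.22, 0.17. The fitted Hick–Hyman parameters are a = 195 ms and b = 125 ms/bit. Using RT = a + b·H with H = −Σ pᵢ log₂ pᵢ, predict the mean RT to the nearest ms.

H = 0.23·log₂(1/0.23) + 0.29·log₂(1/0.29) + 0.09·log₂(1/0.09) + 0.22·log₂(1/0.22) + 0.17·log₂(1/0.17) = 2.2334 bits.
RT = 195 + 125 × 2.2334 = 474.17 ms.

474 ms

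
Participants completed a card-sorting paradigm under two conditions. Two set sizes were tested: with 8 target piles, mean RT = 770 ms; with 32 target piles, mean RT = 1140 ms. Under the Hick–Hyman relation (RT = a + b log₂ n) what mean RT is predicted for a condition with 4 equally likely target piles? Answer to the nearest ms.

Solve the two-equation system in a and b:
  b = (1140 − 770) / (log₂ 32 − log₂ 8) = 370 / (5 − 3) = 185 ms/bit
  a = 770 − 185 × 3 = 215 ms
Then RT(4) = 215 + 185 × log₂ 4 = 215 + 185 × 2 ≈ 585.000 ms.

585 ms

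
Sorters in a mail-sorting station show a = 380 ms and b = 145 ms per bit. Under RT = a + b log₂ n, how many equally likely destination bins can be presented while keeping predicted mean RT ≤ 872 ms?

10

145·log₂ n ≤ 872 − 380 = 492, giving log₂ n ≤ 3.3931 and n ≤ 10.506. The largest whole number is 10.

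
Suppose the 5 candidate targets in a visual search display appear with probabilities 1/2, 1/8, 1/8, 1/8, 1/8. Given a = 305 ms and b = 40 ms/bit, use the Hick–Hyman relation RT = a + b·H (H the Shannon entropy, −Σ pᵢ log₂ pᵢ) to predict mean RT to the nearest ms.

385 ms

Each term −pᵢ log₂ pᵢ: 0.5·1 + 0.125·3 + 0.125·3 + 0.125·3 + 0.125·3; summed, H = 2.000 bits.
Mean RT = a + bH = 305 + 40·2.000 = 385.00 ms.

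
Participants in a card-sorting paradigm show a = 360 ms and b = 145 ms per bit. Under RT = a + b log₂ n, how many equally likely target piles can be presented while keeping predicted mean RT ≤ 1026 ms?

24

Set 360 + 145·log₂ n ≤ 1026 → log₂ n ≤ (1026 − 360)/145 = 4.5931.
So n ≤ 2^4.5931 = 24.136; the largest integer n is 24.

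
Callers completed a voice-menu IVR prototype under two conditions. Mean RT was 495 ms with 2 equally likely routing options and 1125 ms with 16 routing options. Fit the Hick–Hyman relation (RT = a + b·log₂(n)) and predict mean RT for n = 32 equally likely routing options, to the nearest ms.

RT is linear in log₂ n, so two points fix the line:
  b = (1125 − 495) / (log₂ 16 − log₂ 2) = 630 / (4 − 1) = 210 ms/bit
  a = 495 − 210 × 1 = 285 ms
Then RT(32) = 285 + 210 × log₂ 32 = 285 + 210 × 5 ≈ 1335.000 ms.

1335 ms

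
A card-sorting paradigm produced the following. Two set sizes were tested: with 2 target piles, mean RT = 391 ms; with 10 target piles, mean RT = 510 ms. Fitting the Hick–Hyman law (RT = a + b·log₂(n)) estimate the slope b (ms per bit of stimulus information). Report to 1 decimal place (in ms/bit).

51.3 ms/bit

The slope on a log₂ axis is (510 − 391) / (3.3219 − 1) = 51.251 ms/bit.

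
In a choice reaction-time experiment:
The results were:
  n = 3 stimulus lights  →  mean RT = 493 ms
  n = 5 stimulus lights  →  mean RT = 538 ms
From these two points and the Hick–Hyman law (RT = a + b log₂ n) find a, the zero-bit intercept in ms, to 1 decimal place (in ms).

Slope: b = (538 − 493) / (log₂ 5 − log₂ 3) = 45/0.7370 = 61.061 ms/bit.
Intercept: a = 493 − 61.061·log₂(3) = 396.220 ms.

396.2 ms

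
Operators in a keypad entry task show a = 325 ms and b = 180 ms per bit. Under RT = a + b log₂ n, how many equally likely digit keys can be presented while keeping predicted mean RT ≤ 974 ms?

12

180·log₂ n ≤ 974 − 325 = 649, giving log₂ n ≤ 3.6056 and n ≤ 12.173. The largest whole number is 12.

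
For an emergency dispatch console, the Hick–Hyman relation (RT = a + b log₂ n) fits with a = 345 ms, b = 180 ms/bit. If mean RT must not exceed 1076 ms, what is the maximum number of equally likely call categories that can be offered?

Information budget: (1076 − 345)/180 = 4.0611 bits, so n ≤ 2^4.0611 = 16.692 → at most 16.

16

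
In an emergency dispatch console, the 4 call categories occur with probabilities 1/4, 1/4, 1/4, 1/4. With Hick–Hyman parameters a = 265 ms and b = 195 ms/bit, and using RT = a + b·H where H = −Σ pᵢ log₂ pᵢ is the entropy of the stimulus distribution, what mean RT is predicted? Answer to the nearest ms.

Each term −pᵢ log₂ pᵢ: 0.25·2 + 0.25·2 + 0.25·2 + 0.25·2; summed, H = 2.000 bits.
Mean RT = a + bH = 265 + 195·2.000 = 655.00 ms.

655 ms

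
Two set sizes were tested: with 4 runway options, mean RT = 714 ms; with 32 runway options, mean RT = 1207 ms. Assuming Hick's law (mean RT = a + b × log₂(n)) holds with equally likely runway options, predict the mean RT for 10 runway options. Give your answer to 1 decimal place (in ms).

931.2 ms

With log₂ n on the abscissa the relation is linear; from the two conditions:
  b = (1207 − 714) / (log₂ 32 − log₂ 4) = 493 / (5 − 2) = 164.333 ms/bit
  a = 714 − 164.333 × 2 = 385.333 ms
Then RT(10) = 385.333 + 164.333 × log₂ 10 = 385.333 + 164.333 × 3.3219 ≈ 931.237 ms.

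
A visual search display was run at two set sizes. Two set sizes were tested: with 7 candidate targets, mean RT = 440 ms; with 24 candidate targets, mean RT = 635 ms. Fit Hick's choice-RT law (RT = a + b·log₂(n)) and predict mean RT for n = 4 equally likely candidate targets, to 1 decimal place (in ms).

With log₂ n on the abscissa the relation is linear; from the two conditions:
  b = (635 − 440) / (log₂ 24 − log₂ 7) = 195 / (4.5850 − 2.8074) = 109.698 ms/bit
  a = 440 − 109.698 × 2.8074 = 132.039 ms
Then RT(4) = 132.039 + 109.698 × log₂ 4 = 132.039 + 109.698 × 2 ≈ 351.435 ms.

351.4 ms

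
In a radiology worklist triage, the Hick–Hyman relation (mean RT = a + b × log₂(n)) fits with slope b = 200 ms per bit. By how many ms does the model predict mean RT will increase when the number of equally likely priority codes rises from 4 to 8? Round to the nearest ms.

The intercept a cancels: ΔRT = b·(log₂ n₂ − log₂ n₁) = b·log₂(n₂/n₁).
log₂(8) − log₂(4) = log₂(8/4) = log₂(2) = 1.
ΔRT = 200 × 1.0000 = 200.000 ms.

200 ms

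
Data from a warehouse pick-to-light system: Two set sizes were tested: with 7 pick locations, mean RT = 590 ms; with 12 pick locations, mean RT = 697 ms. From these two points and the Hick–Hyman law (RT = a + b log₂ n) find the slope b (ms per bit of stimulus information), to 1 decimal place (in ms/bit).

The slope on a log₂ axis is (697 − 590) / (3.5850 − 2.8074) = 137.602 ms/bit.

137.6 ms/bit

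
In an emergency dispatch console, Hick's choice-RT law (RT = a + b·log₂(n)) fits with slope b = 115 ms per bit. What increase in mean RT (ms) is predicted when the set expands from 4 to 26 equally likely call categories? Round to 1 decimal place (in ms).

The intercept a cancels: ΔRT = b·(log₂ n₂ − log₂ n₁) = b·log₂(n₂/n₁).
log₂(26) − log₂(4) = 4.7004 − 2 = 2.7004.
ΔRT = 115 × 2.7004 = 310.551 ms.

310.6 ms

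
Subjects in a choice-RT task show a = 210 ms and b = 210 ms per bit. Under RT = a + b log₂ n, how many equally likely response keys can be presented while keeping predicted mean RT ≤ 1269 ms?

32

210·log₂ n ≤ 1269 − 210 = 1059, giving log₂ n ≤ 5.0429 and n ≤ 32.965. The largest whole number is 32.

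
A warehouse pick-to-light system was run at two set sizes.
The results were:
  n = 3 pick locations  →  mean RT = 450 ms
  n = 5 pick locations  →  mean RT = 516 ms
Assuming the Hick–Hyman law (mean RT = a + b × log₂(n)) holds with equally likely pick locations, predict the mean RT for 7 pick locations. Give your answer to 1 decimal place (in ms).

Fit slope and intercept:
  b = (516 − 450) / (log₂ 5 − log₂ 3) = 66 / (2.3219 − 1.5850) = 89.556 ms/bit
  a = 450 − 89.556 × 1.5850 = 308.056 ms
Then RT(7) = 308.056 + 89.556 × log₂ 7 = 308.056 + 89.556 × 2.8074 ≈ 559.473 ms.

559.5 ms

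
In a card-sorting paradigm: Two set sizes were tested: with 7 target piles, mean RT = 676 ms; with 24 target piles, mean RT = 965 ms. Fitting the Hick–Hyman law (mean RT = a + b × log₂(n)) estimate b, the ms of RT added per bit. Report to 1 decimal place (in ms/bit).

162.6 ms/bit

b = (RT₂ − RT₁)/(log₂ n₂ − log₂ n₁) = (965 − 676)/(4.5850 − 2.8074) = 162.578 ms/bit.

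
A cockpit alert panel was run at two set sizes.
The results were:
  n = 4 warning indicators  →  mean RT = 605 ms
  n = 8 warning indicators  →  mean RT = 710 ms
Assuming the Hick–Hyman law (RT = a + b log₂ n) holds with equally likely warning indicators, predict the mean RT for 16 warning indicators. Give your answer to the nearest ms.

With log₂ n on the abscissa the relation is linear; from the two conditions:
  b = (710 − 605) / (log₂ 8 − log₂ 4) = 105 / (3 − 2) = 105 ms/bit
  a = 605 − 105 × 2 = 395 ms
Then RT(16) = 395 + 105 × log₂ 16 = 395 + 105 × 4 ≈ 815.000 ms.

815 ms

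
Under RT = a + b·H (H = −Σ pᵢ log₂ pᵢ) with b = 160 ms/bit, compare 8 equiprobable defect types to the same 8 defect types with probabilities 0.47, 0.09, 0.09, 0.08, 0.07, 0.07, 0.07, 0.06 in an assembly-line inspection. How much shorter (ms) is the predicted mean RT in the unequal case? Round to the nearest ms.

Equiprobable entropy H₀ = log₂ 8 = 3.0000 bits.
Skewed entropy H = −Σ pᵢ log₂ pᵢ = 2.4780 bits.
ΔRT = b·(H₀ − H) = 160 × 0.5220 = 83.52 ms.

84 ms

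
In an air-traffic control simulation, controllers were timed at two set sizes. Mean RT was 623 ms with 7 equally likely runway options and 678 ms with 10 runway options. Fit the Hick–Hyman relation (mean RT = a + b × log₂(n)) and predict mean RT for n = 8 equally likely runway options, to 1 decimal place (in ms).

Fit slope and intercept:
  b = (678 − 623) / (log₂ 10 − log₂ 7) = 55 / (3.3219 − 2.8074) = 106.885 ms/bit
  a = 623 − 106.885 × 2.8074 = 322.937 ms
Then RT(8) = 322.937 + 106.885 × log₂ 8 = 322.937 + 106.885 × 3 ≈ 643.591 ms.

643.6 ms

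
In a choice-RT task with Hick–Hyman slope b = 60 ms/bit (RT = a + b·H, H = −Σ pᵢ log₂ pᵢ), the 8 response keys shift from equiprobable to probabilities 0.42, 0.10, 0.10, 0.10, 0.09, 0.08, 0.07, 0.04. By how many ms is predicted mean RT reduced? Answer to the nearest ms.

25 ms

Equiprobable entropy H₀ = log₂ 8 = 3.0000 bits.
Skewed entropy H = −Σ pᵢ log₂ pᵢ = 2.5807 bits.
ΔRT = b·(H₀ − H) = 60 × 0.4193 = 25.16 ms.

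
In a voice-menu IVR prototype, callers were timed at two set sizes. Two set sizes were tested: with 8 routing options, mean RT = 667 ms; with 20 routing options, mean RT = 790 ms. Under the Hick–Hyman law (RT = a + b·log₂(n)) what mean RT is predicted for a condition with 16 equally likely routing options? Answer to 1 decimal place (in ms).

RT is linear in log₂ n, so two points fix the line:
  b = (790 − 667) / (log₂ 20 − log₂ 8) = 123 / (4.3219 − 3) = 93.046 ms/bit
  a = 667 − 93.046 × 3 = 387.862 ms
Then RT(16) = 387.862 + 93.046 × log₂ 16 = 387.862 + 93.046 × 4 ≈ 760.046 ms.

760.0 ms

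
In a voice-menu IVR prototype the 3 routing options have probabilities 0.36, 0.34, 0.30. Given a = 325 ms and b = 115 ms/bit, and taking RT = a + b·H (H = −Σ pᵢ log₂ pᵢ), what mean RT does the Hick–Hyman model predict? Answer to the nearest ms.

507 ms

Entropy contributions −pᵢ log₂ pᵢ: 0.5306, 0.5292, 0.5211; sum H = 1.5809 bits.
RT = a + bH = 325 + 115·1.5809 = 506.80 ms.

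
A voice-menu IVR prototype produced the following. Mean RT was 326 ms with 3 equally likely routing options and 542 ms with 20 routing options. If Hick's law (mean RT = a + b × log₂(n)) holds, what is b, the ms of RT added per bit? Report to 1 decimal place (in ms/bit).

78.9 ms/bit

The slope on a log₂ axis is (542 − 326) / (4.3219 − 1.5850) = 78.920 ms/bit.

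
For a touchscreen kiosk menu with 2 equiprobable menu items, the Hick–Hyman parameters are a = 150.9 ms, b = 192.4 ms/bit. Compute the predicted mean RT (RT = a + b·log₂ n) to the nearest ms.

343 ms

log₂(2) = 1 bits, so RT = 150.9 + 192.4 × 1 ≈ 343.300 ms.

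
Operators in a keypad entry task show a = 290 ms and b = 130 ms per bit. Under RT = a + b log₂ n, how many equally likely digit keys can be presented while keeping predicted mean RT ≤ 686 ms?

8

Information budget: (686 − 290)/130 = 3.0462 bits, so n ≤ 2^3.0462 = 8.260 → at most 8.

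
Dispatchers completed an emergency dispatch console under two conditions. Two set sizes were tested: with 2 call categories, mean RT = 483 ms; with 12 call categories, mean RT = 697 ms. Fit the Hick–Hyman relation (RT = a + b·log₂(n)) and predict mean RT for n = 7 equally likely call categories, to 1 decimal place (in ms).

632.6 ms

Solve the two-equation system in a and b:
  b = (697 − 483) / (log₂ 12 − log₂ 2) = 214 / (3.5850 − 1) = 82.787 ms/bit
  a = 483 − 82.787 × 1 = 400.213 ms
Then RT(7) = 400.213 + 82.787 × log₂ 7 = 400.213 + 82.787 × 2.8074 ≈ 632.625 ms.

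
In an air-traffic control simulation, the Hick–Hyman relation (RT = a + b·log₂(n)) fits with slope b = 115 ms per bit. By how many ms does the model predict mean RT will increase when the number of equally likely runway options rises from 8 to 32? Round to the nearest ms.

The intercept a cancels: ΔRT = b·(log₂ n₂ − log₂ n₁) = b·log₂(n₂/n₁).
log₂(32) − log₂(8) = log₂(32/8) = log₂(4) = 2.
ΔRT = 115 × 2.0000 = 230.000 ms.

230 ms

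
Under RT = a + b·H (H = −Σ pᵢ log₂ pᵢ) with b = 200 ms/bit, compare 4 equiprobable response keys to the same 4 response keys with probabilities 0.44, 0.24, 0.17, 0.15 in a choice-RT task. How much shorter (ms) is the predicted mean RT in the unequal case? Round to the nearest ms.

Equiprobable entropy H₀ = log₂ 4 = 2.0000 bits.
Skewed entropy H = −Σ pᵢ log₂ pᵢ = 1.8604 bits.
ΔRT = b·(H₀ − H) = 200 × 0.1396 = 27.92 ms.

28 ms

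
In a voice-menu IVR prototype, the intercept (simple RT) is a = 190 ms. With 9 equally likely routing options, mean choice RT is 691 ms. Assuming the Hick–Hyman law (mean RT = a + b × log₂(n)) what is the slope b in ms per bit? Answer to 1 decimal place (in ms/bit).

log₂(9) = 3.1699 bits.
b = (RT − a)/log₂ n = (691 − 190) / 3.1699 = 158.048 ms/bit.

158.0 ms/bit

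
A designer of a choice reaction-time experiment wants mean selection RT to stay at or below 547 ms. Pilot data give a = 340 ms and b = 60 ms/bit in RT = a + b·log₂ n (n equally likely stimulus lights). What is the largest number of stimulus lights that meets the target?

Information budget: (547 − 340)/60 = 3.4500 bits, so n ≤ 2^3.4500 = 10.928 → at most 10.

10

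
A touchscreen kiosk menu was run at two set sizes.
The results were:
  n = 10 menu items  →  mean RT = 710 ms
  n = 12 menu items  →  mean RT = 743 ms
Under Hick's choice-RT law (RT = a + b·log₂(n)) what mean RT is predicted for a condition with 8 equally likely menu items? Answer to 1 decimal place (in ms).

Solve the two-equation system in a and b:
  b = (743 − 710) / (log₂ 12 − log₂ 10) = 33 / (3.5850 − 3.3219) = 125.459 ms/bit
  a = 710 − 125.459 × 3.3219 = 293.235 ms
Then RT(8) = 293.235 + 125.459 × log₂ 8 = 293.235 + 125.459 × 3 ≈ 669.611 ms.

669.6 ms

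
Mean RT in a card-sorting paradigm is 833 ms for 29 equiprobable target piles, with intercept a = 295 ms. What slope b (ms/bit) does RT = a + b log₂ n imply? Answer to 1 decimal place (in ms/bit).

110.7 ms/bit

b = (833 − 295) / log₂(29) = 538 / 4.8580 = 110.746 ms/bit.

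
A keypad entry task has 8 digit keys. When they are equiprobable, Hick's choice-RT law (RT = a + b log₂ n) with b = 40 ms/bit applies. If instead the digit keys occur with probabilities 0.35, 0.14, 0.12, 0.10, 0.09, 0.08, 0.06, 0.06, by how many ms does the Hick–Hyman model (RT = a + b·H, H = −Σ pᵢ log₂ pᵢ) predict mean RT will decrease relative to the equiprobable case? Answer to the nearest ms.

11 ms

The RT saving is b·ΔH. Equiprobable H₀ = log₂(8) = 3.0000 bits; with the given probabilities H = 2.7177 bits.
b·(H₀ − H) = 40 × (3.0000 − 2.7177) = 11.29 ms.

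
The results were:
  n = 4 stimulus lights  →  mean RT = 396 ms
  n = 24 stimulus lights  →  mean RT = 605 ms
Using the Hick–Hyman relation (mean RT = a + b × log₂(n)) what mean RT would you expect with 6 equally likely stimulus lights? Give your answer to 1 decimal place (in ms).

443.3 ms

RT is linear in log₂ n, so two points fix the line:
  b = (605 − 396) / (log₂ 24 − log₂ 4) = 209 / (4.5850 − 2) = 80.852 ms/bit
  a = 396 − 80.852 × 2 = 234.296 ms
Then RT(6) = 234.296 + 80.852 × log₂ 6 = 234.296 + 80.852 × 2.5850 ≈ 443.296 ms.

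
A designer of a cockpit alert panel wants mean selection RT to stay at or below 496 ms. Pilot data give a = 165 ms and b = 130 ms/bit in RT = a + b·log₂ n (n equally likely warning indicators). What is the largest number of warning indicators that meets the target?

Information budget: (496 − 165)/130 = 2.5462 bits, so n ≤ 2^2.5462 = 5.841 → at most 5.

5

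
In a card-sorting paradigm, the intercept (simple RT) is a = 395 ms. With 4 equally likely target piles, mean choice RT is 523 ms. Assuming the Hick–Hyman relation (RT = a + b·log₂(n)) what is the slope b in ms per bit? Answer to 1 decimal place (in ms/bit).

64.0 ms/bit

log₂(4) = 2 bits.
b = (RT − a)/log₂ n = (523 − 395) / 2 = 64.000 ms/bit.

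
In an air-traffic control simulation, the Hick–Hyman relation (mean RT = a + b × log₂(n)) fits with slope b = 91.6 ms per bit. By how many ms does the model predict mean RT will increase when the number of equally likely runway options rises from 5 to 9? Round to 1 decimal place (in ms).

ΔRT = (a + b log₂ n₂) − (a + b log₂ n₁) = b·(log₂ n₂ − log₂ n₁).
log₂(9) − log₂(5) = 3.1699 − 2.3219 = 0.8480.
ΔRT = 91.6 × 0.8480 = 77.677 ms.

77.7 ms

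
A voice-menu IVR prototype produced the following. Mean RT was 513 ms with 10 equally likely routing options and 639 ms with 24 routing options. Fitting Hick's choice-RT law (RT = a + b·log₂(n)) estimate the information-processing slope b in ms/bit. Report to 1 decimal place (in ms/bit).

99.8 ms/bit

The slope on a log₂ axis is (639 − 513) / (4.5850 − 3.3219) = 99.760 ms/bit.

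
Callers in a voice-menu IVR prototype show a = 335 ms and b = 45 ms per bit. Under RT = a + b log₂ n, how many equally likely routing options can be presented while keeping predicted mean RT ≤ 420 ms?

3

45·log₂ n ≤ 420 − 335 = 85, giving log₂ n ≤ 1.8889 and n ≤ 3.703. The largest whole number is 3.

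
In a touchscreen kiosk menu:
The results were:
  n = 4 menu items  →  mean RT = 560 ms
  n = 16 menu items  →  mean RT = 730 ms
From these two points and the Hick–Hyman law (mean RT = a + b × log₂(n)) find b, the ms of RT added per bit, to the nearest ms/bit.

b = (RT₂ − RT₁)/(log₂ n₂ − log₂ n₁) = (730 − 560)/(4 − 2) = 85 ms/bit.

85 ms/bit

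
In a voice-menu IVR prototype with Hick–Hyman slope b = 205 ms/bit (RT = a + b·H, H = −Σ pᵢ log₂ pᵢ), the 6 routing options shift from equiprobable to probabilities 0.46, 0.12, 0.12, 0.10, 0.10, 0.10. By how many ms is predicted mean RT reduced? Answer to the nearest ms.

Equiprobable entropy H₀ = log₂ 6 = 2.5850 bits.
Skewed entropy H = −Σ pᵢ log₂ pᵢ = 2.2460 bits.
ΔRT = b·(H₀ − H) = 205 × 0.3389 = 69.48 ms.

69 ms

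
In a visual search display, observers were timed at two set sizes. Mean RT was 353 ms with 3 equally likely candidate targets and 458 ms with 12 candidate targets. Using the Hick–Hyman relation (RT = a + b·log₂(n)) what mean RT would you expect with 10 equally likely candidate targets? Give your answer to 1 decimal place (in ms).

444.2 ms

RT is linear in log₂ n, so two points fix the line:
  b = (458 − 353) / (log₂ 12 − log₂ 3) = 105 / (3.5850 − 1.5850) = 52.500 ms/bit
  a = 353 − 52.500 × 1.5850 = 269.789 ms
Then RT(10) = 269.789 + 52.500 × log₂ 10 = 269.789 + 52.500 × 3.3219 ≈ 444.191 ms.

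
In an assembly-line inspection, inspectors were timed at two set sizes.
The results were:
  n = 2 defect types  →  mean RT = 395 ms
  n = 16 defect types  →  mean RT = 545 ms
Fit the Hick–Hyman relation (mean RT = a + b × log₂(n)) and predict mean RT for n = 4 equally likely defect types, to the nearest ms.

445 ms

Solve the two-equation system in a and b:
  b = (545 − 395) / (log₂ 16 − log₂ 2) = 150 / (4 − 1) = 50 ms/bit
  a = 395 − 50 × 1 = 345 ms
Then RT(4) = 345 + 50 × log₂ 4 = 345 + 50 × 2 ≈ 445.000 ms.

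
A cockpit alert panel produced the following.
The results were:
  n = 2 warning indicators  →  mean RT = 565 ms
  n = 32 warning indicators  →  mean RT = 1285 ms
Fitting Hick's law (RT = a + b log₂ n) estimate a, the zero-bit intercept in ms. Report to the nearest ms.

385 ms

Slope: b = (1285 − 565) / (log₂ 32 − log₂ 2) = 720/4.0000 = 180 ms/bit.
Intercept: a = 565 − 180·log₂(2) = 385.000 ms.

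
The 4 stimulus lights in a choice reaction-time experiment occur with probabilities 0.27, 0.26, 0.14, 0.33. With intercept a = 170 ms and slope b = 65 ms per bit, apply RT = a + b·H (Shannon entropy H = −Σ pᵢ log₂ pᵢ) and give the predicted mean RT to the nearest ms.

Entropy contributions −pᵢ log₂ pᵢ: 0.5100, 0.5053, 0.3971, 0.5278; sum H = 1.9402 bits.
RT = a + bH = 170 + 65·1.9402 = 296.12 ms.

296 ms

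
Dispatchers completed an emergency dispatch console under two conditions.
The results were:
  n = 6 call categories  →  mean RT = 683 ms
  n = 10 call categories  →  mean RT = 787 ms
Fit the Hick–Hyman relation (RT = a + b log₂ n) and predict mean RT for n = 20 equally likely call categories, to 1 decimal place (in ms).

Solve the two-equation system in a and b:
  b = (787 − 683) / (log₂ 10 − log₂ 6) = 104 / (3.3219 − 2.5850) = 141.119 ms/bit
  a = 683 − 141.119 × 2.5850 = 318.212 ms
Then RT(20) = 318.212 + 141.119 × log₂ 20 = 318.212 + 141.119 × 4.3219 ≈ 928.119 ms.

928.1 ms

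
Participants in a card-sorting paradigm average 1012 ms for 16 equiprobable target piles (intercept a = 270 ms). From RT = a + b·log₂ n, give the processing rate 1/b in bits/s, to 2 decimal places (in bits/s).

Choice component = 1012 − 270 = 742 ms over log₂(16) = 4 bits.
b = 742 / 4 = 185.500 ms/bit, so 1/b = 5.391 bits/s.

5.39 bits/s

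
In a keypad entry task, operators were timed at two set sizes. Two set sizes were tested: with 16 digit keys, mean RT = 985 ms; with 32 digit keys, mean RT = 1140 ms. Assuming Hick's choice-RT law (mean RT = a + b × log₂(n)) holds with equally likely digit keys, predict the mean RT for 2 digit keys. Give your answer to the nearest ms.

RT is linear in log₂ n, so two points fix the line:
  b = (1140 − 985) / (log₂ 32 − log₂ 16) = 155 / (5 − 4) = 155 ms/bit
  a = 985 − 155 × 4 = 365 ms
Then RT(2) = 365 + 155 × log₂ 2 = 365 + 155 × 1 ≈ 520.000 ms.

520 ms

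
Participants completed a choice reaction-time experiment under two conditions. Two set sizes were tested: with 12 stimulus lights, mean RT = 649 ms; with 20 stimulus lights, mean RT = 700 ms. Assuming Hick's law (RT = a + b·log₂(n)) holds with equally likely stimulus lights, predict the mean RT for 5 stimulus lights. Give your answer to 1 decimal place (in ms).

With log₂ n on the abscissa the relation is linear; from the two conditions:
  b = (700 − 649) / (log₂ 20 − log₂ 12) = 51 / (4.3219 − 3.5850) = 69.203 ms/bit
  a = 649 − 69.203 × 3.5850 = 400.911 ms
Then RT(5) = 400.911 + 69.203 × log₂ 5 = 400.911 + 69.203 × 2.3219 ≈ 561.595 ms.

561.6 ms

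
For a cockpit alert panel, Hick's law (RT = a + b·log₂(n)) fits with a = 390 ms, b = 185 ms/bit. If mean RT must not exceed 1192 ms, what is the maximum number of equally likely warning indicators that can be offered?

20

185·log₂ n ≤ 1192 − 390 = 802, giving log₂ n ≤ 4.3351 and n ≤ 20.184. The largest whole number is 20.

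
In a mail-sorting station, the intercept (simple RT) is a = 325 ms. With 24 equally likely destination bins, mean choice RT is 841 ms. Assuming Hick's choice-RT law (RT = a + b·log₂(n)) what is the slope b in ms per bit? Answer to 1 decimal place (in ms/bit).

log₂(24) = 4.5850 bits.
b = (RT − a)/log₂ n = (841 − 325) / 4.5850 = 112.542 ms/bit.

112.5 ms/bit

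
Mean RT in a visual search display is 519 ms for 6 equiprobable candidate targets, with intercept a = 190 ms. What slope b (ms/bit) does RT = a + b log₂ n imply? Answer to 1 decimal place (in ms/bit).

b = (519 − 190) / log₂(6) = 329 / 2.5850 = 127.275 ms/bit.

127.3 ms/bit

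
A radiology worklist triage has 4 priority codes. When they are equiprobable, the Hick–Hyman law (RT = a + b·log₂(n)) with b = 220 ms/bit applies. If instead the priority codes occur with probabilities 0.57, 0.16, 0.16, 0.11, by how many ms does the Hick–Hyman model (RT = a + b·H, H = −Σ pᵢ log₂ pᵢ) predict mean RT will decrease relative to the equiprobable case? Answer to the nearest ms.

Equiprobable entropy H₀ = log₂ 4 = 2.0000 bits.
Skewed entropy H = −Σ pᵢ log₂ pᵢ = 1.6586 bits.
ΔRT = b·(H₀ − H) = 220 × 0.3414 = 75.11 ms.

75 ms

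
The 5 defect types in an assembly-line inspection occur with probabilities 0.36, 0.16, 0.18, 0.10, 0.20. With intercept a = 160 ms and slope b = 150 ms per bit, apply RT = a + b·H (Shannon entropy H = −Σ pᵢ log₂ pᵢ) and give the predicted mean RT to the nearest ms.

Entropy contributions −pᵢ log₂ pᵢ: 0.5306, 0.4230, 0.4453, 0.3322, 0.4644; sum H = 2.1955 bits.
RT = a + bH = 160 + 150·2.1955 = 489.33 ms.

489 ms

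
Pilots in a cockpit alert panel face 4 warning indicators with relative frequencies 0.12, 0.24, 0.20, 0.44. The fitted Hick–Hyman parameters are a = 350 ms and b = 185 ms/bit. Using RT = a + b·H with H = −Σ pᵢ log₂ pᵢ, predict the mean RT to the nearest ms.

692 ms

H = 0.12·log₂(1/0.12) + 0.24·log₂(1/0.24) + 0.20·log₂(1/0.20) + 0.44·log₂(1/0.44) = 1.8467 bits.
RT = 350 + 185 × 1.8467 = 691.65 ms.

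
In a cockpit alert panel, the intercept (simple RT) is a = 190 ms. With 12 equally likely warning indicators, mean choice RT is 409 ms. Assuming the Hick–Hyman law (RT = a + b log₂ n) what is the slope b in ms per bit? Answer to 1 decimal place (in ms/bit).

b = (409 − 190) / log₂(12) = 219 / 3.5850 = 61.089 ms/bit.

61.1 ms/bit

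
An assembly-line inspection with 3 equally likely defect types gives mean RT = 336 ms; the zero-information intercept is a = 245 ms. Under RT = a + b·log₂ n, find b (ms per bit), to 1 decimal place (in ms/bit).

log₂(3) = 1.5850 bits.
b = (RT − a)/log₂ n = (336 − 245) / 1.5850 = 57.415 ms/bit.

57.4 ms/bit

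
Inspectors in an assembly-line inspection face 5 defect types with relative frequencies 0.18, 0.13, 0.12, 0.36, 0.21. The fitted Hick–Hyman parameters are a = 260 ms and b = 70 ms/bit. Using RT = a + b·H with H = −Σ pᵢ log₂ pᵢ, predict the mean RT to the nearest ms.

414 ms

H = 0.18·log₂(1/0.18) + 0.13·log₂(1/0.13) + 0.12·log₂(1/0.12) + 0.36·log₂(1/0.36) + 0.21·log₂(1/0.21) = 2.1985 bits.
RT = 260 + 70 × 2.1985 = 413.89 ms.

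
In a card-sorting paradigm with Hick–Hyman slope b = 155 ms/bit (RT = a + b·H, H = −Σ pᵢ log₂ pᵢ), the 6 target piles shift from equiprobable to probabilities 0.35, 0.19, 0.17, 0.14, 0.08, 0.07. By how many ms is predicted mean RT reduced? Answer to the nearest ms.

32 ms

The RT saving is b·ΔH. Equiprobable H₀ = log₂(6) = 2.5850 bits; with the given probabilities H = 2.3771 bits.
b·(H₀ − H) = 155 × (2.5850 − 2.3771) = 32.22 ms.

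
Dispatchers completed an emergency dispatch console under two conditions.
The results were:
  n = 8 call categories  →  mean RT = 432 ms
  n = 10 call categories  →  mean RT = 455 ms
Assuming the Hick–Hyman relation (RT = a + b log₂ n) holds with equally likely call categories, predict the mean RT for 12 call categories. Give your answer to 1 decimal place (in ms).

473.8 ms

Solve the two-equation system in a and b:
  b = (455 − 432) / (log₂ 10 − log₂ 8) = 23 / (3.3219 − 3) = 71.445 ms/bit
  a = 432 − 71.445 × 3 = 217.666 ms
Then RT(12) = 217.666 + 71.445 × log₂ 12 = 217.666 + 71.445 × 3.5850 ≈ 473.792 ms.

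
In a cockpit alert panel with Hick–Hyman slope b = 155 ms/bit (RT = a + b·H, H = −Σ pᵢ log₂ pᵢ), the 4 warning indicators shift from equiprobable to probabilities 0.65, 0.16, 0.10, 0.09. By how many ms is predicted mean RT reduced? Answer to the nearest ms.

Equiprobable entropy H₀ = log₂ 4 = 2.0000 bits.
Skewed entropy H = −Σ pᵢ log₂ pᵢ = 1.4718 bits.
ΔRT = b·(H₀ − H) = 155 × 0.5282 = 81.87 ms.

82 ms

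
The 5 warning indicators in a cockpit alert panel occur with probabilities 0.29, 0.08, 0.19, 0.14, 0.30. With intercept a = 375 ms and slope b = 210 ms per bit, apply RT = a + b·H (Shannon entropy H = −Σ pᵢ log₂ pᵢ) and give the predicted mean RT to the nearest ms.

833 ms

H = 0.29·log₂(1/0.29) + 0.08·log₂(1/0.08) + 0.19·log₂(1/0.19) + 0.14·log₂(1/0.14) + 0.30·log₂(1/0.30) = 2.1828 bits.
RT = 375 + 210 × 2.1828 = 833.40 ms.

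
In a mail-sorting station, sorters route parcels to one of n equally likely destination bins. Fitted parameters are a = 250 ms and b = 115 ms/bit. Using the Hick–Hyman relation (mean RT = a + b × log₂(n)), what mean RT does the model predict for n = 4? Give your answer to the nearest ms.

480 ms

log₂(4) = 2 bits, so RT = 250 + 115 × 2 ≈ 480.000 ms.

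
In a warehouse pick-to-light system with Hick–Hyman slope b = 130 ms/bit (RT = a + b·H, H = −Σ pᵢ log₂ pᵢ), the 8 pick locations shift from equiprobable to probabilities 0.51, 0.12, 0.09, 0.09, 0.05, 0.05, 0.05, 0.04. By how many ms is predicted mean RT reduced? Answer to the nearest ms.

The RT saving is b·ΔH. Equiprobable H₀ = log₂(8) = 3.0000 bits; with the given probabilities H = 2.3218 bits.
b·(H₀ − H) = 130 × (3.0000 − 2.3218) = 88.16 ms.

88 ms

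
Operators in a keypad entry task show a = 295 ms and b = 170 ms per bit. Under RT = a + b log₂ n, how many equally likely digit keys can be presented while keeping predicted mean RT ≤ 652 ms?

Set 295 + 170·log₂ n ≤ 652 → log₂ n ≤ (652 − 295)/170 = 2.1000.
So n ≤ 2^2.1000 = 4.287; the largest integer n is 4.

4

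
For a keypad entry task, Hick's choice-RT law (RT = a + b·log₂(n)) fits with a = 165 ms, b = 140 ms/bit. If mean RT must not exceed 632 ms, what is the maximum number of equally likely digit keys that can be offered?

140·log₂ n ≤ 632 − 165 = 467, giving log₂ n ≤ 3.3357 and n ≤ 10.096. The largest whole number is 10.

10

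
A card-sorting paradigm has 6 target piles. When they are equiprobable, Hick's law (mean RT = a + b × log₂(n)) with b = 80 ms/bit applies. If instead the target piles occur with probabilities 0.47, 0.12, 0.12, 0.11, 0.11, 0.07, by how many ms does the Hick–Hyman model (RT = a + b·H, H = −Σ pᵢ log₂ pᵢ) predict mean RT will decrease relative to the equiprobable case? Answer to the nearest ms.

30 ms

The RT saving is b·ΔH. Equiprobable H₀ = log₂(6) = 2.5850 bits; with the given probabilities H = 2.2152 bits.
b·(H₀ − H) = 80 × (2.5850 − 2.2152) = 29.58 ms.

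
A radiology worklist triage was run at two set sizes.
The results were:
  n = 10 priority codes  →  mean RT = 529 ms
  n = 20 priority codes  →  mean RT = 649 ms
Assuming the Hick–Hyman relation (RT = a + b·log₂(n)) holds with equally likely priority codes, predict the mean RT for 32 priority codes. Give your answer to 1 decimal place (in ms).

Fit slope and intercept:
  b = (649 − 529) / (log₂ 20 − log₂ 10) = 120 / (4.3219 − 3.3219) = 120.000 ms/bit
  a = 529 − 120.000 × 3.3219 = 130.369 ms
Then RT(32) = 130.369 + 120.000 × log₂ 32 = 130.369 + 120.000 × 5 ≈ 730.369 ms.

730.4 ms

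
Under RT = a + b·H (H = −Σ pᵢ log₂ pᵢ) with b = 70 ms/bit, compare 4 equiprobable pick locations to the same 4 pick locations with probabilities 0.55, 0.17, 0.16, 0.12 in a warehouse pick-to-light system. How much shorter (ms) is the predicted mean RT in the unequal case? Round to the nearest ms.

The RT saving is b·ΔH. Equiprobable H₀ = log₂(4) = 2.0000 bits; with the given probabilities H = 1.6990 bits.
b·(H₀ − H) = 70 × (2.0000 − 1.6990) = 21.07 ms.

21 ms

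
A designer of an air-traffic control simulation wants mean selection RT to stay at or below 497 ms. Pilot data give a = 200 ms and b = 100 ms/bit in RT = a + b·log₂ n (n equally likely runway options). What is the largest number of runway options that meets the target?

7

Information budget: (497 − 200)/100 = 2.9700 bits, so n ≤ 2^2.9700 = 7.835 → at most 7.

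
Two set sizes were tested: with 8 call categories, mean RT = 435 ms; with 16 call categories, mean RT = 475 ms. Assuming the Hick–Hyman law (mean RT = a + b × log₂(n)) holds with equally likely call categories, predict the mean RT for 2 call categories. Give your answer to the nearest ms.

RT is linear in log₂ n, so two points fix the line:
  b = (475 − 435) / (log₂ 16 − log₂ 8) = 40 / (4 − 3) = 40 ms/bit
  a = 435 − 40 × 3 = 315 ms
Then RT(2) = 315 + 40 × log₂ 2 = 315 + 40 × 1 ≈ 355.000 ms.

355 ms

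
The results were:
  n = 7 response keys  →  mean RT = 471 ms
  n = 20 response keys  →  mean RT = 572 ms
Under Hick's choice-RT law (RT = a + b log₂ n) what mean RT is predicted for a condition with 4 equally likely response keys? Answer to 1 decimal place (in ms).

RT is linear in log₂ n, so two points fix the line:
  b = (572 − 471) / (log₂ 20 − log₂ 7) = 101 / (4.3219 − 2.8074) = 66.685 ms/bit
  a = 471 − 66.685 × 2.8074 = 283.790 ms
Then RT(4) = 283.790 + 66.685 × log₂ 4 = 283.790 + 66.685 × 2 ≈ 417.161 ms.

417.2 ms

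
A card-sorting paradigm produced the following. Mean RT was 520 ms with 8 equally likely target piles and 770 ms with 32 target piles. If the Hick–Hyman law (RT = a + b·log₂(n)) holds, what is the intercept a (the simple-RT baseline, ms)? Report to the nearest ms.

145 ms

Slope: b = (770 − 520) / (log₂ 32 − log₂ 8) = 250/2.0000 = 125 ms/bit.
a = RT₁ − b·log₂ n₁ = 520 − 125 × 3 = 145.000 ms.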